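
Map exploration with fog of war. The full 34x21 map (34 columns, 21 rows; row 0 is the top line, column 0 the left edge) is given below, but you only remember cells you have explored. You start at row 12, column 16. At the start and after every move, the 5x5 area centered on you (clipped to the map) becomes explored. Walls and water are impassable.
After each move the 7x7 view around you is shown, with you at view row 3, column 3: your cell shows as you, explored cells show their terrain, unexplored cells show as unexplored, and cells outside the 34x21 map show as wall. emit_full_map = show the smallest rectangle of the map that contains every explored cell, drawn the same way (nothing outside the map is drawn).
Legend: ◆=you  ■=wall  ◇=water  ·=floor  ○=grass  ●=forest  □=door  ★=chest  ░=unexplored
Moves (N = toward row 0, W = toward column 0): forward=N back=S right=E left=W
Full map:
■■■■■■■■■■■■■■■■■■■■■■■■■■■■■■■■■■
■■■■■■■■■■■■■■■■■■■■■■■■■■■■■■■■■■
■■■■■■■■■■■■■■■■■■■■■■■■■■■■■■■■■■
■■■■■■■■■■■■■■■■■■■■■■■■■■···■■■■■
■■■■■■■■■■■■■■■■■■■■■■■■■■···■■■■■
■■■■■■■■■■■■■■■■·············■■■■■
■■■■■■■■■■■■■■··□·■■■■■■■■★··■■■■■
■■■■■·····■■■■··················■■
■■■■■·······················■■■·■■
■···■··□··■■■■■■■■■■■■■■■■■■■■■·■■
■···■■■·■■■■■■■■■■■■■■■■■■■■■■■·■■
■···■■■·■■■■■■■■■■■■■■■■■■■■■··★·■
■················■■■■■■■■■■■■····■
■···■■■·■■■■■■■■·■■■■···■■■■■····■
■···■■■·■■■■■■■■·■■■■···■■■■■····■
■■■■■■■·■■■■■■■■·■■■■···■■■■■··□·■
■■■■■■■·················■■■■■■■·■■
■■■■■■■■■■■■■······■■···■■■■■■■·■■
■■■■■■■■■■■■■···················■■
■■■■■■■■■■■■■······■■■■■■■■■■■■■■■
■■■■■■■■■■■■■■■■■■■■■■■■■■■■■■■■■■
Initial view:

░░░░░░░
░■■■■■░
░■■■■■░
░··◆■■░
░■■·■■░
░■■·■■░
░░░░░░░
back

░■■■■■░
░■■■■■░
░···■■░
░■■◆■■░
░■■·■■░
░■■·■■░
░░░░░░░

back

░■■■■■░
░···■■░
░■■·■■░
░■■◆■■░
░■■·■■░
░·····░
░░░░░░░

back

░···■■░
░■■·■■░
░■■·■■░
░■■◆■■░
░·····░
░·····░
░░░░░░░

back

░■■·■■░
░■■·■■░
░■■·■■░
░··◆··░
░·····░
░·····░
░░░░░░░

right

■■·■■░░
■■·■■■░
■■·■■■░
···◆··░
·····■░
······░
░░░░░░░

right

■·■■░░░
■·■■■■░
■·■■■■░
···◆··░
····■■░
······░
░░░░░░░

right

·■■░░░░
·■■■■·░
·■■■■·░
···◆··░
···■■·░
······░
░░░░░░░

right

■■░░░░░
■■■■··░
■■■■··░
···◆··░
··■■··░
······░
░░░░░░░

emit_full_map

■■■■■░░░░
■■■■■░░░░
···■■░░░░
■■·■■░░░░
■■·■■■■··
■■·■■■■··
······◆··
·····■■··
·········

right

■░░░░░░
■■■···░
■■■···░
···◆··░
·■■···░
······░
░░░░░░░

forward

■░░░░░░
■■■···░
■■■···░
■■■◆··░
······░
·■■···░
······░

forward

■░░░░░░
■■■■■■░
■■■···░
■■■◆··░
■■■···░
······░
·■■···░

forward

■░░░░░░
■■■■■■░
■■■■■■░
■■■◆··░
■■■···░
■■■···░
······░

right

░░░░░░░
■■■■■■░
■■■■■■░
■■·◆·■░
■■···■░
■■···■░
·····░░

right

░░░░░░░
■■■■■■░
■■■■■■░
■··◆■■░
■···■■░
■···■■░
····░░░

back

■■■■■■░
■■■■■■░
■···■■░
■··◆■■░
■···■■░
····■■░
■···░░░

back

■■■■■■░
■···■■░
■···■■░
■··◆■■░
····■■░
■···■■░
····░░░

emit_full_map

■■■■■░░░░░░░
■■■■■■■■■■■■
···■■■■■■■■■
■■·■■■■···■■
■■·■■■■···■■
■■·■■■■··◆■■
··········■■
·····■■···■■
··········░░

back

■···■■░
■···■■░
■···■■░
···◆■■░
■···■■░
······░
░░░░░░░

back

■···■■░
■···■■░
····■■░
■··◆■■░
······░
░■■■■■░
░░░░░░░

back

■···■■░
····■■░
■···■■░
···◆··░
░■■■■■░
░■■■■■░
■■■■■■■

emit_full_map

■■■■■░░░░░░░
■■■■■■■■■■■■
···■■■■■■■■■
■■·■■■■···■■
■■·■■■■···■■
■■·■■■■···■■
··········■■
·····■■···■■
·········◆··
░░░░░░░■■■■■
░░░░░░░■■■■■


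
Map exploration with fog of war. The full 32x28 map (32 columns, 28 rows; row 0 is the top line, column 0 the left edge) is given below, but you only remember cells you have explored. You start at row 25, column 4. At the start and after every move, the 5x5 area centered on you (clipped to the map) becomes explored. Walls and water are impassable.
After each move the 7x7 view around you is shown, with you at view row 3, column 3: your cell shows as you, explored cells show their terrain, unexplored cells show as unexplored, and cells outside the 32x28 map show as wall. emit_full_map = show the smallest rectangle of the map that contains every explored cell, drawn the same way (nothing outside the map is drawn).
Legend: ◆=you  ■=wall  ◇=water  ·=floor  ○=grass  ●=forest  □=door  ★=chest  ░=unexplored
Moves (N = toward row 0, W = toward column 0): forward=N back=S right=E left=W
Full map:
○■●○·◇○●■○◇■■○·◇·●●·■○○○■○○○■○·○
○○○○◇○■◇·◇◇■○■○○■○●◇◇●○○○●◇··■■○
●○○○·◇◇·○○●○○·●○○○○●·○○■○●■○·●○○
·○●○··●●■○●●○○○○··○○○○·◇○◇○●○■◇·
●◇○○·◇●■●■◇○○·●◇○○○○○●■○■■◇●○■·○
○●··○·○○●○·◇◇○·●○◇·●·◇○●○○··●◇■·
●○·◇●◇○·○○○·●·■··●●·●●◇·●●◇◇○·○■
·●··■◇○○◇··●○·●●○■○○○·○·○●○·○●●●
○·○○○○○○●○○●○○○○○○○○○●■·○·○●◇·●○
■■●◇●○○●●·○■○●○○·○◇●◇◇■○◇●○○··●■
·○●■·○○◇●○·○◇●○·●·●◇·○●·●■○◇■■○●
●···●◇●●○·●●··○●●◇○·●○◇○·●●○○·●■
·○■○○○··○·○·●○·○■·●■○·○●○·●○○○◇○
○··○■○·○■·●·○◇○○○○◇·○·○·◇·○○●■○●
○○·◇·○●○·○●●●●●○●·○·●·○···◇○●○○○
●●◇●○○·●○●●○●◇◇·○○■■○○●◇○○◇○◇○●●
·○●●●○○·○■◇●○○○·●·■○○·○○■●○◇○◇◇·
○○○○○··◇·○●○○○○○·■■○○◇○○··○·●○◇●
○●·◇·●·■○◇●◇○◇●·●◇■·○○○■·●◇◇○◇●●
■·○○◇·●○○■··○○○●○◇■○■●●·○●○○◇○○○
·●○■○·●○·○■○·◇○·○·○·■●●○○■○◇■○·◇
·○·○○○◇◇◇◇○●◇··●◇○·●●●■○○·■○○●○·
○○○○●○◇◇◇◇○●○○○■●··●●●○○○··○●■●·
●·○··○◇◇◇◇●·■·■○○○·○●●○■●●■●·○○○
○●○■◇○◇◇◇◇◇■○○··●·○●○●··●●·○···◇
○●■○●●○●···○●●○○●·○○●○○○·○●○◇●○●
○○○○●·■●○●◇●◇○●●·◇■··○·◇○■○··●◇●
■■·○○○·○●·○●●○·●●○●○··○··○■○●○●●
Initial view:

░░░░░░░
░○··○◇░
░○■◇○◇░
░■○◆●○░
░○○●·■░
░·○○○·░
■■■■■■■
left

░░░░░░░
░·○··○◇
░●○■◇○◇
░●■◆●●○
░○○○●·■
░■·○○○·
■■■■■■■

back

░·○··○◇
░●○■◇○◇
░●■○●●○
░○○◆●·■
░■·○○○·
■■■■■■■
■■■■■■■

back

░●○■◇○◇
░●■○●●○
░○○○●·■
░■·◆○○·
■■■■■■■
■■■■■■■
■■■■■■■

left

■░●○■◇○
■○●■○●●
■○○○○●·
■■■◆○○○
■■■■■■■
■■■■■■■
■■■■■■■

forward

■░·○··○
■○●○■◇○
■○●■○●●
■○○◆○●·
■■■·○○○
■■■■■■■
■■■■■■■

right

░·○··○◇
○●○■◇○◇
○●■○●●○
○○○◆●·■
■■·○○○·
■■■■■■■
■■■■■■■

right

·○··○◇░
●○■◇○◇░
●■○●●○░
○○○◆·■░
■·○○○·░
■■■■■■■
■■■■■■■

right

○··○◇░░
○■◇○◇◇░
■○●●○●░
○○●◆■●░
·○○○·○░
■■■■■■■
■■■■■■■

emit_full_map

░·○··○◇░
○●○■◇○◇◇
○●■○●●○●
○○○○●◆■●
■■·○○○·○

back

○■◇○◇◇░
■○●●○●░
○○●·■●░
·○○◆·○░
■■■■■■■
■■■■■■■
■■■■■■■

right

■◇○◇◇░░
○●●○●·░
○●·■●○░
○○○◆○●░
■■■■■■■
■■■■■■■
■■■■■■■

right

◇○◇◇░░░
●●○●··░
●·■●○●░
○○·◆●·░
■■■■■■■
■■■■■■■
■■■■■■■

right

○◇◇░░░░
●○●···░
·■●○●◇░
○·○◆·○░
■■■■■■■
■■■■■■■
■■■■■■■

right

◇◇░░░░░
○●···○░
■●○●◇●░
·○●◆○●░
■■■■■■■
■■■■■■■
■■■■■■■

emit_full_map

░·○··○◇░░░░░
○●○■◇○◇◇░░░░
○●■○●●○●···○
○○○○●·■●○●◇●
■■·○○○·○●◆○●

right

◇░░░░░░
●···○●░
●○●◇●◇░
○●·◆●●░
■■■■■■■
■■■■■■■
■■■■■■■

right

░░░░░░░
···○●●░
○●◇●◇○░
●·○◆●○░
■■■■■■■
■■■■■■■
■■■■■■■

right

░░░░░░░
··○●●○░
●◇●◇○●░
·○●◆○·░
■■■■■■■
■■■■■■■
■■■■■■■

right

░░░░░░░
·○●●○○░
◇●◇○●●░
○●●◆·●░
■■■■■■■
■■■■■■■
■■■■■■■

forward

░░░░░░░
░■○○··░
·○●●○○░
◇●◇◆●●░
○●●○·●░
■■■■■■■
■■■■■■■

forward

░░░░░░░
░·■·■○░
░■○○··░
·○●◆○○░
◇●◇○●●░
○●●○·●░
■■■■■■■

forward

░░░░░░░
░●○○○■░
░·■·■○░
░■○◆··░
·○●●○○░
◇●◇○●●░
○●●○·●░

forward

░░░░░░░
░●◇··●░
░●○○○■░
░·■◆■○░
░■○○··░
·○●●○○░
◇●◇○●●░

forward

░░░░░░░
░○·◇○·░
░●◇··●░
░●○◆○■░
░·■·■○░
░■○○··░
·○●●○○░

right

░░░░░░░
○·◇○·○░
●◇··●◇░
●○○◆■●░
·■·■○○░
■○○··●░
○●●○○░░

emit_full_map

░░░░░░░░░░░○·◇○·○
░░░░░░░░░░░●◇··●◇
░░░░░░░░░░░●○○◆■●
░·○··○◇░░░░·■·■○○
○●○■◇○◇◇░░░■○○··●
○●■○●●○●···○●●○○░
○○○○●·■●○●◇●◇○●●░
■■·○○○·○●·○●●○·●░

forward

░░░░░░░
░○○○●○░
○·◇○·○░
●◇·◆●◇░
●○○○■●░
·■·■○○░
■○○··●░

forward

░░░░░░░
░○◇●·●░
░○○○●○░
○·◇◆·○░
●◇··●◇░
●○○○■●░
·■·■○○░

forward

░░░░░░░
░○○○○·░
░○◇●·●░
░○○◆●○░
○·◇○·○░
●◇··●◇░
●○○○■●░

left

░░░░░░░
░○○○○○·
░◇○◇●·●
░·○◆○●○
░○·◇○·○
░●◇··●◇
░●○○○■●

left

░░░░░░░
░●○○○○○
░●◇○◇●·
░··◆○○●
░■○·◇○·
░○●◇··●
░░●○○○■

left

░░░░░░░
░○●○○○○
░◇●◇○◇●
░■·◆○○○
░○■○·◇○
░◇○●◇··
░░░●○○○

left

░░░░░░░
░·○●○○○
░○◇●◇○◇
░○■◆·○○
░·○■○·◇
░◇◇○●◇·
░░░░●○○

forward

░░░░░░░
░○■◇●○░
░·○●○○○
░○◇◆◇○◇
░○■··○○
░·○■○·◇
░◇◇○●◇·

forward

░░░░░░░
░○●●○●░
░○■◇●○░
░·○◆○○○
░○◇●◇○◇
░○■··○○
░·○■○·◇

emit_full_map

░░░░░░░░○●●○●░░░░
░░░░░░░░○■◇●○░░░░
░░░░░░░░·○◆○○○○○·
░░░░░░░░○◇●◇○◇●·●
░░░░░░░░○■··○○○●○
░░░░░░░░·○■○·◇○·○
░░░░░░░░◇◇○●◇··●◇
░░░░░░░░░░░●○○○■●
░·○··○◇░░░░·■·■○○
○●○■◇○◇◇░░░■○○··●
○●■○●●○●···○●●○○░
○○○○●·■●○●◇●◇○●●░
■■·○○○·○●·○●●○·●░


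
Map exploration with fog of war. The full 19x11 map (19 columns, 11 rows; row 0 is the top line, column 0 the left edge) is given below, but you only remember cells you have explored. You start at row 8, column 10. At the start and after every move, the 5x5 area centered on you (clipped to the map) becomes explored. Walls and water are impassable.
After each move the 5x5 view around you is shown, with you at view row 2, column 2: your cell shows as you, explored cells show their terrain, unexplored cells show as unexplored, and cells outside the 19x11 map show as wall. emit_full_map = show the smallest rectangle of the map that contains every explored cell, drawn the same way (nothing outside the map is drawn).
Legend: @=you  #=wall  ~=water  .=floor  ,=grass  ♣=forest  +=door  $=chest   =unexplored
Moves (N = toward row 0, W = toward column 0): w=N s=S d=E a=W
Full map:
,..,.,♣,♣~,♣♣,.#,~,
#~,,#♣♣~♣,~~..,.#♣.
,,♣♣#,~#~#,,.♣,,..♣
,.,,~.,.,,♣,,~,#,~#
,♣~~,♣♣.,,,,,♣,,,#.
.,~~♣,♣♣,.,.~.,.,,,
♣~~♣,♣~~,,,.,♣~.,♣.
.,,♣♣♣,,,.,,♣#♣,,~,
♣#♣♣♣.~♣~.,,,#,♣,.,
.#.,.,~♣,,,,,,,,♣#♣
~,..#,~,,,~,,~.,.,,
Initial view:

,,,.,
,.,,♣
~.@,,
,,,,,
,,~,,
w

,.,.~
,,,.,
,.@,♣
~.,,,
,,,,,

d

.,.~.
,,.,♣
.,@♣#
.,,,#
,,,,,

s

,,.,♣
.,,♣#
.,@,#
,,,,,
,~,,~

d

,.,♣~
,,♣#♣
,,@#,
,,,,,
~,,~.

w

,.~.,
,.,♣~
,,@#♣
,,,#,
,,,,,

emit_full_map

,.,.~.,
,,,.,♣~
,.,,@#♣
~.,,,#,
,,,,,,,
,,~,,~.

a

.,.~.
,,.,♣
.,@♣#
.,,,#
,,,,,

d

,.~.,
,.,♣~
,,@#♣
,,,#,
,,,,,

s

,.,♣~
,,♣#♣
,,@#,
,,,,,
~,,~.

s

,,♣#♣
,,,#,
,,@,,
~,,~.
#####

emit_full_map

,.,.~.,
,,,.,♣~
,.,,♣#♣
~.,,,#,
,,,,@,,
,,~,,~.


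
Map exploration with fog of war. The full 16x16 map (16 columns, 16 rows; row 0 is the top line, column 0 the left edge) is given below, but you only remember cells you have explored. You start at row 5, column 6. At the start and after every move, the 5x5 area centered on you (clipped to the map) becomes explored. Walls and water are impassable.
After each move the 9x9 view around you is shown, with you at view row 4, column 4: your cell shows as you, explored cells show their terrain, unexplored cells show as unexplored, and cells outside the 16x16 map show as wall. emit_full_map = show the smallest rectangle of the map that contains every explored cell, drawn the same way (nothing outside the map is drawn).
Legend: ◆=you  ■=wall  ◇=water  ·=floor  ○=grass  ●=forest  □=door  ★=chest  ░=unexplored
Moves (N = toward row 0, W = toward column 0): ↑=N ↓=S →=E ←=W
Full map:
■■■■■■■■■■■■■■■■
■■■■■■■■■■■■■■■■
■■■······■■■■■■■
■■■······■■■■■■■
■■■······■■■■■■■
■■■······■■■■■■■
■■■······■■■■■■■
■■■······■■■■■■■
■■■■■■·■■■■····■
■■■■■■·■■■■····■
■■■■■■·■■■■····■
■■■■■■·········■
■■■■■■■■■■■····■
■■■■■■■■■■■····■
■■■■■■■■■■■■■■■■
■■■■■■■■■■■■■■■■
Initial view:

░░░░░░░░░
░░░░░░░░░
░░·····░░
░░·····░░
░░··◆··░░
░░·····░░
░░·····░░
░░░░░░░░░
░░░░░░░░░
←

░░░░░░░░░
░░░░░░░░░
░░······░
░░······░
░░··◆···░
░░······░
░░······░
░░░░░░░░░
░░░░░░░░░

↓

░░░░░░░░░
░░······░
░░······░
░░······░
░░··◆···░
░░······░
░░■■■·■░░
░░░░░░░░░
░░░░░░░░░

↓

░░······░
░░······░
░░······░
░░······░
░░··◆···░
░░■■■·■░░
░░■■■·■░░
░░░░░░░░░
░░░░░░░░░

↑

░░░░░░░░░
░░······░
░░······░
░░······░
░░··◆···░
░░······░
░░■■■·■░░
░░■■■·■░░
░░░░░░░░░

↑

░░░░░░░░░
░░░░░░░░░
░░······░
░░······░
░░··◆···░
░░······░
░░······░
░░■■■·■░░
░░■■■·■░░

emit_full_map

······
······
··◆···
······
······
■■■·■░
■■■·■░

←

░░░░░░░░░
░░░░░░░░░
░░■······
░░■······
░░■·◆····
░░■······
░░■······
░░░■■■·■░
░░░■■■·■░

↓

░░░░░░░░░
░░■······
░░■······
░░■······
░░■·◆····
░░■······
░░■■■■·■░
░░░■■■·■░
░░░░░░░░░

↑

░░░░░░░░░
░░░░░░░░░
░░■······
░░■······
░░■·◆····
░░■······
░░■······
░░■■■■·■░
░░░■■■·■░

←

■░░░░░░░░
■░░░░░░░░
■░■■·····
■░■■·····
■░■■◆····
■░■■·····
■░■■·····
■░░■■■■·■
■░░░■■■·■

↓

■░░░░░░░░
■░■■·····
■░■■·····
■░■■·····
■░■■◆····
■░■■·····
■░■■■■■·■
■░░░■■■·■
■░░░░░░░░

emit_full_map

■■······
■■······
■■······
■■◆·····
■■······
■■■■■·■░
░░■■■·■░

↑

■░░░░░░░░
■░░░░░░░░
■░■■·····
■░■■·····
■░■■◆····
■░■■·····
■░■■·····
■░■■■■■·■
■░░░■■■·■

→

░░░░░░░░░
░░░░░░░░░
░■■······
░■■······
░■■·◆····
░■■······
░■■······
░■■■■■·■░
░░░■■■·■░

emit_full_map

■■······
■■······
■■·◆····
■■······
■■······
■■■■■·■░
░░■■■·■░


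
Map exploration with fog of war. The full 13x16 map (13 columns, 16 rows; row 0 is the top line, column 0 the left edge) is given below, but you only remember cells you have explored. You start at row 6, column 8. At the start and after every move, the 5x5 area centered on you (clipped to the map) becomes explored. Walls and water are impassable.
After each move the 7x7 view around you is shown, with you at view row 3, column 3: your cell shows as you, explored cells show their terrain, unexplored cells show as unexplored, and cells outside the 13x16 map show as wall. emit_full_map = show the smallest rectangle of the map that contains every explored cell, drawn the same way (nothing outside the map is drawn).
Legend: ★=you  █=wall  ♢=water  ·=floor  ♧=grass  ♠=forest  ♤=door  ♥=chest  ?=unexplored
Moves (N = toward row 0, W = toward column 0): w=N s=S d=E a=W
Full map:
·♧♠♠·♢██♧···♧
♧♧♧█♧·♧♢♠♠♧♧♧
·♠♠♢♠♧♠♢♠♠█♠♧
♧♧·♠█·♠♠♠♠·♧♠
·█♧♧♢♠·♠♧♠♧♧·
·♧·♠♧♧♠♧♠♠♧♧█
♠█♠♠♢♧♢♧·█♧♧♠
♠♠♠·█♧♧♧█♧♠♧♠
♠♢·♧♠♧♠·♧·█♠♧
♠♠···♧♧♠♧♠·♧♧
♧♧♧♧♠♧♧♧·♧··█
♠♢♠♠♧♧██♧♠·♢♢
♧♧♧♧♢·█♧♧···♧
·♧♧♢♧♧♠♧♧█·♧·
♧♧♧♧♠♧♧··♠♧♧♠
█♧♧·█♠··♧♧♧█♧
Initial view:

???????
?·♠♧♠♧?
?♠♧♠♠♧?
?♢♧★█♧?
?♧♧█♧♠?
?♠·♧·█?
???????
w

???????
?♠♠♠♠·?
?·♠♧♠♧?
?♠♧★♠♧?
?♢♧·█♧?
?♧♧█♧♠?
?♠·♧·█?

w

???????
?♠♢♠♠█?
?♠♠♠♠·?
?·♠★♠♧?
?♠♧♠♠♧?
?♢♧·█♧?
?♧♧█♧♠?

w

???????
?♧♢♠♠♧?
?♠♢♠♠█?
?♠♠★♠·?
?·♠♧♠♧?
?♠♧♠♠♧?
?♢♧·█♧?

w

███████
?██♧··?
?♧♢♠♠♧?
?♠♢★♠█?
?♠♠♠♠·?
?·♠♧♠♧?
?♠♧♠♠♧?

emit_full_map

██♧··
♧♢♠♠♧
♠♢★♠█
♠♠♠♠·
·♠♧♠♧
♠♧♠♠♧
♢♧·█♧
♧♧█♧♠
♠·♧·█

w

███████
███████
?██♧··?
?♧♢★♠♧?
?♠♢♠♠█?
?♠♠♠♠·?
?·♠♧♠♧?

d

███████
███████
██♧···?
♧♢♠★♧♧?
♠♢♠♠█♠?
♠♠♠♠·♧?
·♠♧♠♧??

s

███████
██♧···?
♧♢♠♠♧♧?
♠♢♠★█♠?
♠♠♠♠·♧?
·♠♧♠♧♧?
♠♧♠♠♧??

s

██♧···?
♧♢♠♠♧♧?
♠♢♠♠█♠?
♠♠♠★·♧?
·♠♧♠♧♧?
♠♧♠♠♧♧?
♢♧·█♧??

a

?██♧···
?♧♢♠♠♧♧
?♠♢♠♠█♠
?♠♠★♠·♧
?·♠♧♠♧♧
?♠♧♠♠♧♧
?♢♧·█♧?

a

??██♧··
?·♧♢♠♠♧
?♧♠♢♠♠█
?·♠★♠♠·
?♠·♠♧♠♧
?♧♠♧♠♠♧
??♢♧·█♧

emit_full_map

?██♧···
·♧♢♠♠♧♧
♧♠♢♠♠█♠
·♠★♠♠·♧
♠·♠♧♠♧♧
♧♠♧♠♠♧♧
?♢♧·█♧?
?♧♧█♧♠?
?♠·♧·█?

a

???██♧·
?♧·♧♢♠♠
?♠♧♠♢♠♠
?█·★♠♠♠
?♢♠·♠♧♠
?♧♧♠♧♠♠
???♢♧·█

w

███████
?·♢██♧·
?♧·♧♢♠♠
?♠♧★♢♠♠
?█·♠♠♠♠
?♢♠·♠♧♠
?♧♧♠♧♠♠

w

███████
███████
?·♢██♧·
?♧·★♢♠♠
?♠♧♠♢♠♠
?█·♠♠♠♠
?♢♠·♠♧♠

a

███████
███████
?♠·♢██♧
?█♧★♧♢♠
?♢♠♧♠♢♠
?♠█·♠♠♠
??♢♠·♠♧

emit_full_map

♠·♢██♧···
█♧★♧♢♠♠♧♧
♢♠♧♠♢♠♠█♠
♠█·♠♠♠♠·♧
?♢♠·♠♧♠♧♧
?♧♧♠♧♠♠♧♧
???♢♧·█♧?
???♧♧█♧♠?
???♠·♧·█?


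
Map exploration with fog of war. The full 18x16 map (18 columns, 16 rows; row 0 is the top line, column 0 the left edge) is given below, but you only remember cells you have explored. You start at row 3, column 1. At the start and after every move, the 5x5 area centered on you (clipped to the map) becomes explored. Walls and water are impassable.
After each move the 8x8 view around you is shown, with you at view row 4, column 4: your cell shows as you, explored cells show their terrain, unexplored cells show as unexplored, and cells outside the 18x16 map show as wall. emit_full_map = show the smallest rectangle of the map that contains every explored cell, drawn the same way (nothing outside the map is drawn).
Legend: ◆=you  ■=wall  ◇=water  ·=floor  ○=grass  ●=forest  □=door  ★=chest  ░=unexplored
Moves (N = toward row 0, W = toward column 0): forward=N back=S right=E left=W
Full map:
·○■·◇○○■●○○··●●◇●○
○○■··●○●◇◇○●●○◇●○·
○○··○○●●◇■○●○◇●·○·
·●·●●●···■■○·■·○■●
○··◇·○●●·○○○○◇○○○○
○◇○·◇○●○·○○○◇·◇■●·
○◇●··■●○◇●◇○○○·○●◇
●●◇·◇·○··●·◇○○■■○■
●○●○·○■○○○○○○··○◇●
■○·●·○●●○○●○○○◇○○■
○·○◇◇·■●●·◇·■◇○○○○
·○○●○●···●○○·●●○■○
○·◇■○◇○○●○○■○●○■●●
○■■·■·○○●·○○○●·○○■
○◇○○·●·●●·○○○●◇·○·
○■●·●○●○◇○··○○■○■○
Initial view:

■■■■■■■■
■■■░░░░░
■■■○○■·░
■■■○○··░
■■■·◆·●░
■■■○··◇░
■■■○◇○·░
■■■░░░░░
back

■■■░░░░░
■■■○○■·░
■■■○○··░
■■■·●·●░
■■■○◆·◇░
■■■○◇○·░
■■■○◇●·░
■■■░░░░░

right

■■░░░░░░
■■○○■·░░
■■○○··○░
■■·●·●●░
■■○·◆◇·░
■■○◇○·◇░
■■○◇●··░
■■░░░░░░

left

■■■░░░░░
■■■○○■·░
■■■○○··○
■■■·●·●●
■■■○◆·◇·
■■■○◇○·◇
■■■○◇●··
■■■░░░░░

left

■■■■░░░░
■■■■○○■·
■■■■○○··
■■■■·●·●
■■■■◆··◇
■■■■○◇○·
■■■■○◇●·
■■■■░░░░

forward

■■■■■■■■
■■■■░░░░
■■■■○○■·
■■■■○○··
■■■■◆●·●
■■■■○··◇
■■■■○◇○·
■■■■○◇●·

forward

■■■■■■■■
■■■■■■■■
■■■■·○■░
■■■■○○■·
■■■■◆○··
■■■■·●·●
■■■■○··◇
■■■■○◇○·

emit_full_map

·○■░░
○○■·░
◆○··○
·●·●●
○··◇·
○◇○·◇
○◇●··

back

■■■■■■■■
■■■■·○■░
■■■■○○■·
■■■■○○··
■■■■◆●·●
■■■■○··◇
■■■■○◇○·
■■■■○◇●·

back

■■■■·○■░
■■■■○○■·
■■■■○○··
■■■■·●·●
■■■■◆··◇
■■■■○◇○·
■■■■○◇●·
■■■■░░░░

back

■■■■○○■·
■■■■○○··
■■■■·●·●
■■■■○··◇
■■■■◆◇○·
■■■■○◇●·
■■■■●●◇░
■■■■░░░░

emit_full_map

·○■░░
○○■·░
○○··○
·●·●●
○··◇·
◆◇○·◇
○◇●··
●●◇░░


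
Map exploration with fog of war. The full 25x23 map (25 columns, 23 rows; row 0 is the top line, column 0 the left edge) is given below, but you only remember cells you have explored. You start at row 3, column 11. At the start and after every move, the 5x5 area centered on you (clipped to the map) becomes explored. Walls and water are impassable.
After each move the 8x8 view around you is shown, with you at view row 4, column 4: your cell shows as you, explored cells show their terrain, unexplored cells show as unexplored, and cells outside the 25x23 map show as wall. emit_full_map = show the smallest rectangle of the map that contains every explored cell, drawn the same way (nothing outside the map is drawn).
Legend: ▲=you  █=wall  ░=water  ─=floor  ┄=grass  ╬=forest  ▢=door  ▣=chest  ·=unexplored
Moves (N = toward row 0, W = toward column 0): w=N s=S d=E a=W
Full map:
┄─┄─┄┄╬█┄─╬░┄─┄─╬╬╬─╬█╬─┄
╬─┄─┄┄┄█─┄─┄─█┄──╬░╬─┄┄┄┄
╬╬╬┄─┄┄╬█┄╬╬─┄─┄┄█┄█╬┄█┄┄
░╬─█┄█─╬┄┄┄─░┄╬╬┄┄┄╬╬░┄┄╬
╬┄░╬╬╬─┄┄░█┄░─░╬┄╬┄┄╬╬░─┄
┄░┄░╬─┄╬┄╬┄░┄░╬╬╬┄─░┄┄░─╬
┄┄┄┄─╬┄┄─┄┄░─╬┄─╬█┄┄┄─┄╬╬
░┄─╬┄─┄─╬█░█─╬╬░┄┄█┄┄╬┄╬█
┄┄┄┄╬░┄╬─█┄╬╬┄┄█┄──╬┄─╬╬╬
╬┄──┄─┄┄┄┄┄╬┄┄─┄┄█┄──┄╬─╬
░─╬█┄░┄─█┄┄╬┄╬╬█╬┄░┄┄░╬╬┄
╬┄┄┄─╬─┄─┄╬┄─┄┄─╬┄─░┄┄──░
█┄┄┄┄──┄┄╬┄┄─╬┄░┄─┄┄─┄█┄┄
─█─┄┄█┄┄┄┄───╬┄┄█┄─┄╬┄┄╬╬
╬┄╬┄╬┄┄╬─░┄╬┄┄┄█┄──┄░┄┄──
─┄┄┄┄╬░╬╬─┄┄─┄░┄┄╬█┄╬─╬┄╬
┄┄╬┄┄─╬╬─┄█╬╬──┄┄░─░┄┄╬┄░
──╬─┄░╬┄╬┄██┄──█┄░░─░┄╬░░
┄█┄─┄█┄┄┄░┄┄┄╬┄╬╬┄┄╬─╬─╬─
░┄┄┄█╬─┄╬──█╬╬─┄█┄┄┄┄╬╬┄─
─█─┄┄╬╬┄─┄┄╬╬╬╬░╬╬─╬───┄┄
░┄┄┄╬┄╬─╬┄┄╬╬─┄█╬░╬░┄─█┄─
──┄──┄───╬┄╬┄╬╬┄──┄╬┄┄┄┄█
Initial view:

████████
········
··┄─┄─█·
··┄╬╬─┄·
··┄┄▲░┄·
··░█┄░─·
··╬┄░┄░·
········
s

········
··┄─┄─█·
··┄╬╬─┄·
··┄┄─░┄·
··░█▲░─·
··╬┄░┄░·
··┄┄░─╬·
········

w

████████
········
··┄─┄─█·
··┄╬╬─┄·
··┄┄▲░┄·
··░█┄░─·
··╬┄░┄░·
··┄┄░─╬·

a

████████
········
··─┄─┄─█
··█┄╬╬─┄
··┄┄▲─░┄
··┄░█┄░─
··┄╬┄░┄░
···┄┄░─╬

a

████████
········
··█─┄─┄─
··╬█┄╬╬─
··╬┄▲┄─░
··┄┄░█┄░
··╬┄╬┄░┄
····┄┄░─

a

████████
········
··┄█─┄─┄
··┄╬█┄╬╬
··─╬▲┄┄─
··─┄┄░█┄
··┄╬┄╬┄░
·····┄┄░

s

········
··┄█─┄─┄
··┄╬█┄╬╬
··─╬┄┄┄─
··─┄▲░█┄
··┄╬┄╬┄░
··┄┄─┄┄░
········

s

··┄█─┄─┄
··┄╬█┄╬╬
··─╬┄┄┄─
··─┄┄░█┄
··┄╬▲╬┄░
··┄┄─┄┄░
··┄─╬█░·
········

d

·┄█─┄─┄─
·┄╬█┄╬╬─
·─╬┄┄┄─░
·─┄┄░█┄░
·┄╬┄▲┄░┄
·┄┄─┄┄░─
·┄─╬█░█·
········

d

┄█─┄─┄─█
┄╬█┄╬╬─┄
─╬┄┄┄─░┄
─┄┄░█┄░─
┄╬┄╬▲░┄░
┄┄─┄┄░─╬
┄─╬█░█─·
········

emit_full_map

┄█─┄─┄─█
┄╬█┄╬╬─┄
─╬┄┄┄─░┄
─┄┄░█┄░─
┄╬┄╬▲░┄░
┄┄─┄┄░─╬
┄─╬█░█─·

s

┄╬█┄╬╬─┄
─╬┄┄┄─░┄
─┄┄░█┄░─
┄╬┄╬┄░┄░
┄┄─┄▲░─╬
┄─╬█░█─·
··─█┄╬╬·
········

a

·┄╬█┄╬╬─
·─╬┄┄┄─░
·─┄┄░█┄░
·┄╬┄╬┄░┄
·┄┄─▲┄░─
·┄─╬█░█─
··╬─█┄╬╬
········

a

··┄╬█┄╬╬
··─╬┄┄┄─
··─┄┄░█┄
··┄╬┄╬┄░
··┄┄▲┄┄░
··┄─╬█░█
··┄╬─█┄╬
········

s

··─╬┄┄┄─
··─┄┄░█┄
··┄╬┄╬┄░
··┄┄─┄┄░
··┄─▲█░█
··┄╬─█┄╬
··┄┄┄┄┄·
········

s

··─┄┄░█┄
··┄╬┄╬┄░
··┄┄─┄┄░
··┄─╬█░█
··┄╬▲█┄╬
··┄┄┄┄┄·
··┄─█┄┄·
········

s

··┄╬┄╬┄░
··┄┄─┄┄░
··┄─╬█░█
··┄╬─█┄╬
··┄┄▲┄┄·
··┄─█┄┄·
··─┄─┄╬·
········

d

·┄╬┄╬┄░┄
·┄┄─┄┄░─
·┄─╬█░█─
·┄╬─█┄╬╬
·┄┄┄▲┄╬·
·┄─█┄┄╬·
·─┄─┄╬┄·
········

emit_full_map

┄█─┄─┄─█
┄╬█┄╬╬─┄
─╬┄┄┄─░┄
─┄┄░█┄░─
┄╬┄╬┄░┄░
┄┄─┄┄░─╬
┄─╬█░█─·
┄╬─█┄╬╬·
┄┄┄▲┄╬··
┄─█┄┄╬··
─┄─┄╬┄··

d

┄╬┄╬┄░┄░
┄┄─┄┄░─╬
┄─╬█░█─·
┄╬─█┄╬╬·
┄┄┄┄▲╬┄·
┄─█┄┄╬┄·
─┄─┄╬┄─·
········

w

─┄┄░█┄░─
┄╬┄╬┄░┄░
┄┄─┄┄░─╬
┄─╬█░█─·
┄╬─█▲╬╬·
┄┄┄┄┄╬┄·
┄─█┄┄╬┄·
─┄─┄╬┄─·

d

┄┄░█┄░─·
╬┄╬┄░┄░·
┄─┄┄░─╬·
─╬█░█─╬·
╬─█┄▲╬┄·
┄┄┄┄╬┄┄·
─█┄┄╬┄╬·
┄─┄╬┄─··

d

┄░█┄░─··
┄╬┄░┄░··
─┄┄░─╬┄·
╬█░█─╬╬·
─█┄╬▲┄┄·
┄┄┄╬┄┄─·
█┄┄╬┄╬╬·
─┄╬┄─···

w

┄┄┄─░┄··
┄░█┄░─··
┄╬┄░┄░╬·
─┄┄░─╬┄·
╬█░█▲╬╬·
─█┄╬╬┄┄·
┄┄┄╬┄┄─·
█┄┄╬┄╬╬·

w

█┄╬╬─┄··
┄┄┄─░┄··
┄░█┄░─░·
┄╬┄░┄░╬·
─┄┄░▲╬┄·
╬█░█─╬╬·
─█┄╬╬┄┄·
┄┄┄╬┄┄─·

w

─┄─┄─█··
█┄╬╬─┄··
┄┄┄─░┄╬·
┄░█┄░─░·
┄╬┄░▲░╬·
─┄┄░─╬┄·
╬█░█─╬╬·
─█┄╬╬┄┄·

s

█┄╬╬─┄··
┄┄┄─░┄╬·
┄░█┄░─░·
┄╬┄░┄░╬·
─┄┄░▲╬┄·
╬█░█─╬╬·
─█┄╬╬┄┄·
┄┄┄╬┄┄─·

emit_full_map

┄█─┄─┄─█·
┄╬█┄╬╬─┄·
─╬┄┄┄─░┄╬
─┄┄░█┄░─░
┄╬┄╬┄░┄░╬
┄┄─┄┄░▲╬┄
┄─╬█░█─╬╬
┄╬─█┄╬╬┄┄
┄┄┄┄┄╬┄┄─
┄─█┄┄╬┄╬╬
─┄─┄╬┄─··

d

┄╬╬─┄···
┄┄─░┄╬··
░█┄░─░╬·
╬┄░┄░╬╬·
┄┄░─▲┄─·
█░█─╬╬░·
█┄╬╬┄┄█·
┄┄╬┄┄─··

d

╬╬─┄····
┄─░┄╬···
█┄░─░╬┄·
┄░┄░╬╬╬·
┄░─╬▲─╬·
░█─╬╬░┄·
┄╬╬┄┄█┄·
┄╬┄┄─···

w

─┄─█····
╬╬─┄····
┄─░┄╬╬┄·
█┄░─░╬┄·
┄░┄░▲╬╬·
┄░─╬┄─╬·
░█─╬╬░┄·
┄╬╬┄┄█┄·

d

┄─█·····
╬─┄·····
─░┄╬╬┄┄·
┄░─░╬┄╬·
░┄░╬▲╬┄·
░─╬┄─╬█·
█─╬╬░┄┄·
╬╬┄┄█┄··

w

········
┄─█·····
╬─┄─┄┄█·
─░┄╬╬┄┄·
┄░─░▲┄╬·
░┄░╬╬╬┄·
░─╬┄─╬█·
█─╬╬░┄┄·

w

████████
········
┄─█┄──╬·
╬─┄─┄┄█·
─░┄╬▲┄┄·
┄░─░╬┄╬·
░┄░╬╬╬┄·
░─╬┄─╬█·

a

████████
········
─┄─█┄──╬
╬╬─┄─┄┄█
┄─░┄▲╬┄┄
█┄░─░╬┄╬
┄░┄░╬╬╬┄
┄░─╬┄─╬█

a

████████
········
┄─┄─█┄──
┄╬╬─┄─┄┄
┄┄─░▲╬╬┄
░█┄░─░╬┄
╬┄░┄░╬╬╬
┄┄░─╬┄─╬

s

········
┄─┄─█┄──
┄╬╬─┄─┄┄
┄┄─░┄╬╬┄
░█┄░▲░╬┄
╬┄░┄░╬╬╬
┄┄░─╬┄─╬
█░█─╬╬░┄

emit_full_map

┄█─┄─┄─█┄──╬
┄╬█┄╬╬─┄─┄┄█
─╬┄┄┄─░┄╬╬┄┄
─┄┄░█┄░▲░╬┄╬
┄╬┄╬┄░┄░╬╬╬┄
┄┄─┄┄░─╬┄─╬█
┄─╬█░█─╬╬░┄┄
┄╬─█┄╬╬┄┄█┄·
┄┄┄┄┄╬┄┄─···
┄─█┄┄╬┄╬╬···
─┄─┄╬┄─·····

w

████████
········
┄─┄─█┄──
┄╬╬─┄─┄┄
┄┄─░▲╬╬┄
░█┄░─░╬┄
╬┄░┄░╬╬╬
┄┄░─╬┄─╬

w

████████
████████
··░┄─┄─·
┄─┄─█┄──
┄╬╬─▲─┄┄
┄┄─░┄╬╬┄
░█┄░─░╬┄
╬┄░┄░╬╬╬

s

████████
··░┄─┄─·
┄─┄─█┄──
┄╬╬─┄─┄┄
┄┄─░▲╬╬┄
░█┄░─░╬┄
╬┄░┄░╬╬╬
┄┄░─╬┄─╬

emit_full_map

·····░┄─┄─··
┄█─┄─┄─█┄──╬
┄╬█┄╬╬─┄─┄┄█
─╬┄┄┄─░▲╬╬┄┄
─┄┄░█┄░─░╬┄╬
┄╬┄╬┄░┄░╬╬╬┄
┄┄─┄┄░─╬┄─╬█
┄─╬█░█─╬╬░┄┄
┄╬─█┄╬╬┄┄█┄·
┄┄┄┄┄╬┄┄─···
┄─█┄┄╬┄╬╬···
─┄─┄╬┄─·····
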